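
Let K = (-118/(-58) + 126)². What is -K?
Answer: -13786369/841 ≈ -16393.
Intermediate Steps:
K = 13786369/841 (K = (-118*(-1/58) + 126)² = (59/29 + 126)² = (3713/29)² = 13786369/841 ≈ 16393.)
-K = -1*13786369/841 = -13786369/841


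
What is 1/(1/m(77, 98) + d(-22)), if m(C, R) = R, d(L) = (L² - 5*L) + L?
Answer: 98/56057 ≈ 0.0017482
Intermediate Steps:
d(L) = L² - 4*L
1/(1/m(77, 98) + d(-22)) = 1/(1/98 - 22*(-4 - 22)) = 1/(1/98 - 22*(-26)) = 1/(1/98 + 572) = 1/(56057/98) = 98/56057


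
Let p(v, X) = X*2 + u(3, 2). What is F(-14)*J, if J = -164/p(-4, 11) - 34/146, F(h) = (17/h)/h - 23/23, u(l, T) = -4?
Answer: 156983/18396 ≈ 8.5335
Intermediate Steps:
p(v, X) = -4 + 2*X (p(v, X) = X*2 - 4 = 2*X - 4 = -4 + 2*X)
F(h) = -1 + 17/h² (F(h) = 17/h² - 23*1/23 = 17/h² - 1 = -1 + 17/h²)
J = -6139/657 (J = -164/(-4 + 2*11) - 34/146 = -164/(-4 + 22) - 34*1/146 = -164/18 - 17/73 = -164*1/18 - 17/73 = -82/9 - 17/73 = -6139/657 ≈ -9.3440)
F(-14)*J = (-1 + 17/(-14)²)*(-6139/657) = (-1 + 17*(1/196))*(-6139/657) = (-1 + 17/196)*(-6139/657) = -179/196*(-6139/657) = 156983/18396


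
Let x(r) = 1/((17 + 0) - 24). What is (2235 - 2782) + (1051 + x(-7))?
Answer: 3527/7 ≈ 503.86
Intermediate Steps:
x(r) = -⅐ (x(r) = 1/(17 - 24) = 1/(-7) = -⅐)
(2235 - 2782) + (1051 + x(-7)) = (2235 - 2782) + (1051 - ⅐) = -547 + 7356/7 = 3527/7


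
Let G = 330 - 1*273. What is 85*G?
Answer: 4845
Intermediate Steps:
G = 57 (G = 330 - 273 = 57)
85*G = 85*57 = 4845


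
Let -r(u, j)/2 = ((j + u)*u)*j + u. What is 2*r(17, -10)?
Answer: 4692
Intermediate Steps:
r(u, j) = -2*u - 2*j*u*(j + u) (r(u, j) = -2*(((j + u)*u)*j + u) = -2*((u*(j + u))*j + u) = -2*(j*u*(j + u) + u) = -2*(u + j*u*(j + u)) = -2*u - 2*j*u*(j + u))
2*r(17, -10) = 2*(-2*17*(1 + (-10)**2 - 10*17)) = 2*(-2*17*(1 + 100 - 170)) = 2*(-2*17*(-69)) = 2*2346 = 4692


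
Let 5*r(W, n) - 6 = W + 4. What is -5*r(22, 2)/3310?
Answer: -16/1655 ≈ -0.0096677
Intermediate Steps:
r(W, n) = 2 + W/5 (r(W, n) = 6/5 + (W + 4)/5 = 6/5 + (4 + W)/5 = 6/5 + (4/5 + W/5) = 2 + W/5)
-5*r(22, 2)/3310 = -5*(2 + (1/5)*22)/3310 = -5*(2 + 22/5)*(1/3310) = -5*32/5*(1/3310) = -32*1/3310 = -16/1655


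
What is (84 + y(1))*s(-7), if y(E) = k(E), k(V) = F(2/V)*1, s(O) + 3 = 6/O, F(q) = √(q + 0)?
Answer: -324 - 27*√2/7 ≈ -329.46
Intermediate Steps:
F(q) = √q
s(O) = -3 + 6/O
k(V) = √2*√(1/V) (k(V) = √(2/V)*1 = (√2*√(1/V))*1 = √2*√(1/V))
y(E) = √2*√(1/E)
(84 + y(1))*s(-7) = (84 + √2*√(1/1))*(-3 + 6/(-7)) = (84 + √2*√1)*(-3 + 6*(-⅐)) = (84 + √2*1)*(-3 - 6/7) = (84 + √2)*(-27/7) = -324 - 27*√2/7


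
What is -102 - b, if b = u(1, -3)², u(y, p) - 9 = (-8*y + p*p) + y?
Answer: -223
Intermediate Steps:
u(y, p) = 9 + p² - 7*y (u(y, p) = 9 + ((-8*y + p*p) + y) = 9 + ((-8*y + p²) + y) = 9 + ((p² - 8*y) + y) = 9 + (p² - 7*y) = 9 + p² - 7*y)
b = 121 (b = (9 + (-3)² - 7*1)² = (9 + 9 - 7)² = 11² = 121)
-102 - b = -102 - 1*121 = -102 - 121 = -223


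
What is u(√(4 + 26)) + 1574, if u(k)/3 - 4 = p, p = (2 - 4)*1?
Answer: 1580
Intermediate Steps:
p = -2 (p = -2*1 = -2)
u(k) = 6 (u(k) = 12 + 3*(-2) = 12 - 6 = 6)
u(√(4 + 26)) + 1574 = 6 + 1574 = 1580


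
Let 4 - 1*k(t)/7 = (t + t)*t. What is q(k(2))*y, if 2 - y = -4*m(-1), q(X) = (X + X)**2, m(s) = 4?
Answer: 56448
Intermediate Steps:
k(t) = 28 - 14*t**2 (k(t) = 28 - 7*(t + t)*t = 28 - 7*2*t*t = 28 - 14*t**2)
q(X) = 4*X**2 (q(X) = (2*X)**2 = 4*X**2)
y = 18 (y = 2 - (-4)*4 = 2 - 1*(-16) = 2 + 16 = 18)
q(k(2))*y = (4*(28 - 14*2**2)**2)*18 = (4*(28 - 14*4)**2)*18 = (4*(28 - 56)**2)*18 = (4*(-28)**2)*18 = (4*784)*18 = 3136*18 = 56448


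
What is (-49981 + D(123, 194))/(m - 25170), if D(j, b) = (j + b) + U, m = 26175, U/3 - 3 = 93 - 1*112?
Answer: -49712/1005 ≈ -49.465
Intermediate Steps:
U = -48 (U = 9 + 3*(93 - 1*112) = 9 + 3*(93 - 112) = 9 + 3*(-19) = 9 - 57 = -48)
D(j, b) = -48 + b + j (D(j, b) = (j + b) - 48 = (b + j) - 48 = -48 + b + j)
(-49981 + D(123, 194))/(m - 25170) = (-49981 + (-48 + 194 + 123))/(26175 - 25170) = (-49981 + 269)/1005 = -49712*1/1005 = -49712/1005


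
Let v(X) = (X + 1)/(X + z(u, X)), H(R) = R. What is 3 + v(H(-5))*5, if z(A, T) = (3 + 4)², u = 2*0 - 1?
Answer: 28/11 ≈ 2.5455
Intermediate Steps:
u = -1 (u = 0 - 1 = -1)
z(A, T) = 49 (z(A, T) = 7² = 49)
v(X) = (1 + X)/(49 + X) (v(X) = (X + 1)/(X + 49) = (1 + X)/(49 + X))
3 + v(H(-5))*5 = 3 + ((1 - 5)/(49 - 5))*5 = 3 + (-4/44)*5 = 3 + ((1/44)*(-4))*5 = 3 - 1/11*5 = 3 - 5/11 = 28/11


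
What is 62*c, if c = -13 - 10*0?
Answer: -806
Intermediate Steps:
c = -13 (c = -13 + 0 = -13)
62*c = 62*(-13) = -806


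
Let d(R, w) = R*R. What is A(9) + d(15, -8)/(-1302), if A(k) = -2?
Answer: -943/434 ≈ -2.1728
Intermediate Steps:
d(R, w) = R**2
A(9) + d(15, -8)/(-1302) = -2 + 15**2/(-1302) = -2 + 225*(-1/1302) = -2 - 75/434 = -943/434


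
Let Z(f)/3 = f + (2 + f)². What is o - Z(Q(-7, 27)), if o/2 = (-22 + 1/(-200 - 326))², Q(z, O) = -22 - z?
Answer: 70022173/138338 ≈ 506.17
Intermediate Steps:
Z(f) = 3*f + 3*(2 + f)² (Z(f) = 3*(f + (2 + f)²) = 3*f + 3*(2 + f)²)
o = 133934329/138338 (o = 2*(-22 + 1/(-200 - 326))² = 2*(-22 + 1/(-526))² = 2*(-22 - 1/526)² = 2*(-11573/526)² = 2*(133934329/276676) = 133934329/138338 ≈ 968.17)
o - Z(Q(-7, 27)) = 133934329/138338 - (3*(-22 - 1*(-7)) + 3*(2 + (-22 - 1*(-7)))²) = 133934329/138338 - (3*(-22 + 7) + 3*(2 + (-22 + 7))²) = 133934329/138338 - (3*(-15) + 3*(2 - 15)²) = 133934329/138338 - (-45 + 3*(-13)²) = 133934329/138338 - (-45 + 3*169) = 133934329/138338 - (-45 + 507) = 133934329/138338 - 1*462 = 133934329/138338 - 462 = 70022173/138338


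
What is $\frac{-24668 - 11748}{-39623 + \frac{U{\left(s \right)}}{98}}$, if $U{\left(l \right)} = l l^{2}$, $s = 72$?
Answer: $\frac{1784384}{1754903} \approx 1.0168$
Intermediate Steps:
$U{\left(l \right)} = l^{3}$
$\frac{-24668 - 11748}{-39623 + \frac{U{\left(s \right)}}{98}} = \frac{-24668 - 11748}{-39623 + \frac{72^{3}}{98}} = - \frac{36416}{-39623 + 373248 \cdot \frac{1}{98}} = - \frac{36416}{-39623 + \frac{186624}{49}} = - \frac{36416}{- \frac{1754903}{49}} = \left(-36416\right) \left(- \frac{49}{1754903}\right) = \frac{1784384}{1754903}$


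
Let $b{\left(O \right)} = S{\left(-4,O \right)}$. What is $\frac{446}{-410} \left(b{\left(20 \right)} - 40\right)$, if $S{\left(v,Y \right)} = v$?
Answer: $\frac{9812}{205} \approx 47.863$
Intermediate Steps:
$b{\left(O \right)} = -4$
$\frac{446}{-410} \left(b{\left(20 \right)} - 40\right) = \frac{446}{-410} \left(-4 - 40\right) = 446 \left(- \frac{1}{410}\right) \left(-4 - 40\right) = \left(- \frac{223}{205}\right) \left(-44\right) = \frac{9812}{205}$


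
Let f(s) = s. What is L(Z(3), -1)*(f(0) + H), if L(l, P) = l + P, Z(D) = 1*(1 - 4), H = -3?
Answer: 12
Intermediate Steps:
Z(D) = -3 (Z(D) = 1*(-3) = -3)
L(l, P) = P + l
L(Z(3), -1)*(f(0) + H) = (-1 - 3)*(0 - 3) = -4*(-3) = 12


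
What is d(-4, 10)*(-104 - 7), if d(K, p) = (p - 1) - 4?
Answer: -555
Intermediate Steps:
d(K, p) = -5 + p (d(K, p) = (-1 + p) - 4 = -5 + p)
d(-4, 10)*(-104 - 7) = (-5 + 10)*(-104 - 7) = 5*(-111) = -555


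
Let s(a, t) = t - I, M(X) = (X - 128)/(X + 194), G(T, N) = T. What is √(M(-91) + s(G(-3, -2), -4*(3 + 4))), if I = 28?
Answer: I*√616661/103 ≈ 7.6241*I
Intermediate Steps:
M(X) = (-128 + X)/(194 + X)
s(a, t) = -28 + t (s(a, t) = t - 1*28 = t - 28 = -28 + t)
√(M(-91) + s(G(-3, -2), -4*(3 + 4))) = √((-128 - 91)/(194 - 91) + (-28 - 4*(3 + 4))) = √(-219/103 + (-28 - 4*7)) = √((1/103)*(-219) + (-28 - 28)) = √(-219/103 - 56) = √(-5987/103) = I*√616661/103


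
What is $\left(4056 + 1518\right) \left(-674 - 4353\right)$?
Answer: $-28020498$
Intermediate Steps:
$\left(4056 + 1518\right) \left(-674 - 4353\right) = 5574 \left(-5027\right) = -28020498$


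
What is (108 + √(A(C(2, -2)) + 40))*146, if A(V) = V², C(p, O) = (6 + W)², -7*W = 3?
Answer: 15768 + 146*√2409481/49 ≈ 20393.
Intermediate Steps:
W = -3/7 (W = -⅐*3 = -3/7 ≈ -0.42857)
C(p, O) = 1521/49 (C(p, O) = (6 - 3/7)² = (39/7)² = 1521/49)
(108 + √(A(C(2, -2)) + 40))*146 = (108 + √((1521/49)² + 40))*146 = (108 + √(2313441/2401 + 40))*146 = (108 + √(2409481/2401))*146 = (108 + √2409481/49)*146 = 15768 + 146*√2409481/49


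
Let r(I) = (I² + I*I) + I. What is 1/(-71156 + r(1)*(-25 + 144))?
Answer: -1/70799 ≈ -1.4124e-5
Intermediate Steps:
r(I) = I + 2*I² (r(I) = (I² + I²) + I = 2*I² + I = I + 2*I²)
1/(-71156 + r(1)*(-25 + 144)) = 1/(-71156 + (1*(1 + 2*1))*(-25 + 144)) = 1/(-71156 + (1*(1 + 2))*119) = 1/(-71156 + (1*3)*119) = 1/(-71156 + 3*119) = 1/(-71156 + 357) = 1/(-70799) = -1/70799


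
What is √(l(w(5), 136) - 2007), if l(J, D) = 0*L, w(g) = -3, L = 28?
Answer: 3*I*√223 ≈ 44.8*I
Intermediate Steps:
l(J, D) = 0 (l(J, D) = 0*28 = 0)
√(l(w(5), 136) - 2007) = √(0 - 2007) = √(-2007) = 3*I*√223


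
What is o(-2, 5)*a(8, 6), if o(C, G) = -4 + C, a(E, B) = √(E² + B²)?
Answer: -60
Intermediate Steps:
a(E, B) = √(B² + E²)
o(-2, 5)*a(8, 6) = (-4 - 2)*√(6² + 8²) = -6*√(36 + 64) = -6*√100 = -6*10 = -60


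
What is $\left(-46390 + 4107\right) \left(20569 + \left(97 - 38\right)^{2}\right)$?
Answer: $-1016906150$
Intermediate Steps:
$\left(-46390 + 4107\right) \left(20569 + \left(97 - 38\right)^{2}\right) = - 42283 \left(20569 + 59^{2}\right) = - 42283 \left(20569 + 3481\right) = \left(-42283\right) 24050 = -1016906150$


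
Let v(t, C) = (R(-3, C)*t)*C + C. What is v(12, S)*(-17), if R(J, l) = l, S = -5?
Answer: -5015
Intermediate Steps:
v(t, C) = C + t*C² (v(t, C) = (C*t)*C + C = t*C² + C = C + t*C²)
v(12, S)*(-17) = -5*(1 - 5*12)*(-17) = -5*(1 - 60)*(-17) = -5*(-59)*(-17) = 295*(-17) = -5015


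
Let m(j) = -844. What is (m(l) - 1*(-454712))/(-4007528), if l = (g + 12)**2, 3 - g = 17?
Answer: -113467/1001882 ≈ -0.11325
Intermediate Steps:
g = -14 (g = 3 - 1*17 = 3 - 17 = -14)
l = 4 (l = (-14 + 12)**2 = (-2)**2 = 4)
(m(l) - 1*(-454712))/(-4007528) = (-844 - 1*(-454712))/(-4007528) = (-844 + 454712)*(-1/4007528) = 453868*(-1/4007528) = -113467/1001882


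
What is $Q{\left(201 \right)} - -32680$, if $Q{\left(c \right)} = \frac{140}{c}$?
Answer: $\frac{6568820}{201} \approx 32681.0$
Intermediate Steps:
$Q{\left(201 \right)} - -32680 = \frac{140}{201} - -32680 = 140 \cdot \frac{1}{201} + 32680 = \frac{140}{201} + 32680 = \frac{6568820}{201}$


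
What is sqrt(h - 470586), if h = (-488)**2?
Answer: I*sqrt(232442) ≈ 482.12*I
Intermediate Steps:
h = 238144
sqrt(h - 470586) = sqrt(238144 - 470586) = sqrt(-232442) = I*sqrt(232442)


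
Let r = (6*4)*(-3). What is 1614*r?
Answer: -116208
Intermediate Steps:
r = -72 (r = 24*(-3) = -72)
1614*r = 1614*(-72) = -116208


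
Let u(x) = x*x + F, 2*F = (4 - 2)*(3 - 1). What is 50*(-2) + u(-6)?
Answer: -62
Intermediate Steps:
F = 2 (F = ((4 - 2)*(3 - 1))/2 = (2*2)/2 = (1/2)*4 = 2)
u(x) = 2 + x**2 (u(x) = x*x + 2 = x**2 + 2 = 2 + x**2)
50*(-2) + u(-6) = 50*(-2) + (2 + (-6)**2) = -100 + (2 + 36) = -100 + 38 = -62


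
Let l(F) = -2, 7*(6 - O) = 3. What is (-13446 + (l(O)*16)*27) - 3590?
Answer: -17900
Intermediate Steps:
O = 39/7 (O = 6 - ⅐*3 = 6 - 3/7 = 39/7 ≈ 5.5714)
(-13446 + (l(O)*16)*27) - 3590 = (-13446 - 2*16*27) - 3590 = (-13446 - 32*27) - 3590 = (-13446 - 864) - 3590 = -14310 - 3590 = -17900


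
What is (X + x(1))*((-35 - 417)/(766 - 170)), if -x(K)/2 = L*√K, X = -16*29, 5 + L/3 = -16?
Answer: 38194/149 ≈ 256.34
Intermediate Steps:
L = -63 (L = -15 + 3*(-16) = -15 - 48 = -63)
X = -464
x(K) = 126*√K (x(K) = -(-126)*√K = 126*√K)
(X + x(1))*((-35 - 417)/(766 - 170)) = (-464 + 126*√1)*((-35 - 417)/(766 - 170)) = (-464 + 126*1)*(-452/596) = (-464 + 126)*(-452*1/596) = -338*(-113/149) = 38194/149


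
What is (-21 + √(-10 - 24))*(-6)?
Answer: 126 - 6*I*√34 ≈ 126.0 - 34.986*I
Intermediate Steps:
(-21 + √(-10 - 24))*(-6) = (-21 + √(-34))*(-6) = (-21 + I*√34)*(-6) = 126 - 6*I*√34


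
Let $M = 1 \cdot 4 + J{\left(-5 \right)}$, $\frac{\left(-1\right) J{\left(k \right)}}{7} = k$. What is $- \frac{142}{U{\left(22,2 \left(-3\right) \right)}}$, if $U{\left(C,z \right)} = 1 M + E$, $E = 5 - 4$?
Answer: $- \frac{71}{20} \approx -3.55$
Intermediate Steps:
$J{\left(k \right)} = - 7 k$
$M = 39$ ($M = 1 \cdot 4 - -35 = 4 + 35 = 39$)
$E = 1$ ($E = 5 - 4 = 1$)
$U{\left(C,z \right)} = 40$ ($U{\left(C,z \right)} = 1 \cdot 39 + 1 = 39 + 1 = 40$)
$- \frac{142}{U{\left(22,2 \left(-3\right) \right)}} = - \frac{142}{40} = \left(-142\right) \frac{1}{40} = - \frac{71}{20}$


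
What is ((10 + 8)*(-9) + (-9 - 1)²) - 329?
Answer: -391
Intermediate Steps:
((10 + 8)*(-9) + (-9 - 1)²) - 329 = (18*(-9) + (-10)²) - 329 = (-162 + 100) - 329 = -62 - 329 = -391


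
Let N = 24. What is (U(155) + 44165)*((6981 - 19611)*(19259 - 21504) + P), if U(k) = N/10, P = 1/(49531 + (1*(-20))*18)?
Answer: 307893538876823287/245855 ≈ 1.2523e+12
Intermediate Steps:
P = 1/49171 (P = 1/(49531 - 20*18) = 1/(49531 - 360) = 1/49171 ≈ 2.0337e-5)
U(k) = 12/5 (U(k) = 24/10 = 24*(⅒) = 12/5)
(U(155) + 44165)*((6981 - 19611)*(19259 - 21504) + P) = (12/5 + 44165)*((6981 - 19611)*(19259 - 21504) + 1/49171) = 220837*(-12630*(-2245) + 1/49171)/5 = 220837*(28354350 + 1/49171)/5 = (220837/5)*(1394211743851/49171) = 307893538876823287/245855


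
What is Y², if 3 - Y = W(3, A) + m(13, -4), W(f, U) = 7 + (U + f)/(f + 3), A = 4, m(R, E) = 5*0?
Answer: 961/36 ≈ 26.694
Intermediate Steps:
m(R, E) = 0
W(f, U) = 7 + (U + f)/(3 + f)
Y = -31/6 (Y = 3 - ((21 + 4 + 8*3)/(3 + 3) + 0) = 3 - ((21 + 4 + 24)/6 + 0) = 3 - ((⅙)*49 + 0) = 3 - (49/6 + 0) = 3 - 1*49/6 = 3 - 49/6 = -31/6 ≈ -5.1667)
Y² = (-31/6)² = 961/36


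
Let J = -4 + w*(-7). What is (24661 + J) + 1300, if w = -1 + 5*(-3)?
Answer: 26069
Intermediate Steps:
w = -16 (w = -1 - 15 = -16)
J = 108 (J = -4 - 16*(-7) = -4 + 112 = 108)
(24661 + J) + 1300 = (24661 + 108) + 1300 = 24769 + 1300 = 26069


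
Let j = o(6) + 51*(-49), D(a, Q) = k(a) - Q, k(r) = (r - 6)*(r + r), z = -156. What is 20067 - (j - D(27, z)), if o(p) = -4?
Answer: 23860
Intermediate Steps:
k(r) = 2*r*(-6 + r) (k(r) = (-6 + r)*(2*r) = 2*r*(-6 + r))
D(a, Q) = -Q + 2*a*(-6 + a) (D(a, Q) = 2*a*(-6 + a) - Q = -Q + 2*a*(-6 + a))
j = -2503 (j = -4 + 51*(-49) = -4 - 2499 = -2503)
20067 - (j - D(27, z)) = 20067 - (-2503 - (-1*(-156) + 2*27*(-6 + 27))) = 20067 - (-2503 - (156 + 2*27*21)) = 20067 - (-2503 - (156 + 1134)) = 20067 - (-2503 - 1*1290) = 20067 - (-2503 - 1290) = 20067 - 1*(-3793) = 20067 + 3793 = 23860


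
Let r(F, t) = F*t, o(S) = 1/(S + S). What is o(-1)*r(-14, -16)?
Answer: -112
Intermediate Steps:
o(S) = 1/(2*S)
o(-1)*r(-14, -16) = ((1/2)/(-1))*(-14*(-16)) = ((1/2)*(-1))*224 = -1/2*224 = -112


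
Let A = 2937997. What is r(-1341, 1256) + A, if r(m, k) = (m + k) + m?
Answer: 2936571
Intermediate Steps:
r(m, k) = k + 2*m (r(m, k) = (k + m) + m = k + 2*m)
r(-1341, 1256) + A = (1256 + 2*(-1341)) + 2937997 = (1256 - 2682) + 2937997 = -1426 + 2937997 = 2936571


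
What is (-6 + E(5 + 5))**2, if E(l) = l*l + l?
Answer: 10816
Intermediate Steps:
E(l) = l + l**2 (E(l) = l**2 + l = l + l**2)
(-6 + E(5 + 5))**2 = (-6 + (5 + 5)*(1 + (5 + 5)))**2 = (-6 + 10*(1 + 10))**2 = (-6 + 10*11)**2 = (-6 + 110)**2 = 104**2 = 10816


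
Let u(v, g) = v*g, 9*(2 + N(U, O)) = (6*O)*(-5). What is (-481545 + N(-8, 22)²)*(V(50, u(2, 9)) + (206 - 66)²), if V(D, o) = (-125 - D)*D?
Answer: -46468694650/9 ≈ -5.1632e+9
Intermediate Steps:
N(U, O) = -2 - 10*O/3 (N(U, O) = -2 + ((6*O)*(-5))/9 = -2 + (-30*O)/9 = -2 - 10*O/3)
u(v, g) = g*v
V(D, o) = D*(-125 - D)
(-481545 + N(-8, 22)²)*(V(50, u(2, 9)) + (206 - 66)²) = (-481545 + (-2 - 10/3*22)²)*(-1*50*(125 + 50) + (206 - 66)²) = (-481545 + (-2 - 220/3)²)*(-1*50*175 + 140²) = (-481545 + (-226/3)²)*(-8750 + 19600) = (-481545 + 51076/9)*10850 = -4282829/9*10850 = -46468694650/9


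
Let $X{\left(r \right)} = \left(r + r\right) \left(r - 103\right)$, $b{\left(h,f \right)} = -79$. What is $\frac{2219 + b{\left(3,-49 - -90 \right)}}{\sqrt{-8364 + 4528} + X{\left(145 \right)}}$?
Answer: $\frac{930900}{5298437} - \frac{1070 i \sqrt{959}}{37089059} \approx 0.17569 - 0.0008934 i$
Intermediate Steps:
$X{\left(r \right)} = 2 r \left(-103 + r\right)$
$\frac{2219 + b{\left(3,-49 - -90 \right)}}{\sqrt{-8364 + 4528} + X{\left(145 \right)}} = \frac{2219 - 79}{\sqrt{-8364 + 4528} + 2 \cdot 145 \left(-103 + 145\right)} = \frac{2140}{\sqrt{-3836} + 2 \cdot 145 \cdot 42} = \frac{2140}{2 i \sqrt{959} + 12180} = \frac{2140}{12180 + 2 i \sqrt{959}}$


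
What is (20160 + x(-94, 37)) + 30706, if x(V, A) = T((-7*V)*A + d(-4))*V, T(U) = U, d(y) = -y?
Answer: -2238034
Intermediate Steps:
x(V, A) = V*(4 - 7*A*V) (x(V, A) = ((-7*V)*A - 1*(-4))*V = (-7*A*V + 4)*V = (4 - 7*A*V)*V = V*(4 - 7*A*V))
(20160 + x(-94, 37)) + 30706 = (20160 - 94*(4 - 7*37*(-94))) + 30706 = (20160 - 94*(4 + 24346)) + 30706 = (20160 - 94*24350) + 30706 = (20160 - 2288900) + 30706 = -2268740 + 30706 = -2238034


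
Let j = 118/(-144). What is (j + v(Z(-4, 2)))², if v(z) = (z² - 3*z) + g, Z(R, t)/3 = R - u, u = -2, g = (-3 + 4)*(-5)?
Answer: 12033961/5184 ≈ 2321.4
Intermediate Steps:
g = -5 (g = 1*(-5) = -5)
j = -59/72 (j = 118*(-1/144) = -59/72 ≈ -0.81944)
Z(R, t) = 6 + 3*R (Z(R, t) = 3*(R - 1*(-2)) = 3*(R + 2) = 3*(2 + R) = 6 + 3*R)
v(z) = -5 + z² - 3*z (v(z) = (z² - 3*z) - 5 = -5 + z² - 3*z)
(j + v(Z(-4, 2)))² = (-59/72 + (-5 + (6 + 3*(-4))² - 3*(6 + 3*(-4))))² = (-59/72 + (-5 + (6 - 12)² - 3*(6 - 12)))² = (-59/72 + (-5 + (-6)² - 3*(-6)))² = (-59/72 + (-5 + 36 + 18))² = (-59/72 + 49)² = (3469/72)² = 12033961/5184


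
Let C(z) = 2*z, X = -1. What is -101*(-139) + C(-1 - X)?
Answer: 14039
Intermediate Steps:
-101*(-139) + C(-1 - X) = -101*(-139) + 2*(-1 - 1*(-1)) = 14039 + 2*(-1 + 1) = 14039 + 2*0 = 14039 + 0 = 14039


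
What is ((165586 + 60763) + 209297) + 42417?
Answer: 478063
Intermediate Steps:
((165586 + 60763) + 209297) + 42417 = (226349 + 209297) + 42417 = 435646 + 42417 = 478063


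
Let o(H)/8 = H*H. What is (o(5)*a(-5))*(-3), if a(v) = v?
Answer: 3000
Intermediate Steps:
o(H) = 8*H² (o(H) = 8*(H*H) = 8*H²)
(o(5)*a(-5))*(-3) = ((8*5²)*(-5))*(-3) = ((8*25)*(-5))*(-3) = (200*(-5))*(-3) = -1000*(-3) = 3000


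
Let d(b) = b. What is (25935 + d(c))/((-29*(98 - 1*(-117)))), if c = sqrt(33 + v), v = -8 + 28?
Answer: -5187/1247 - sqrt(53)/6235 ≈ -4.1608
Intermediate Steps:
v = 20
c = sqrt(53) (c = sqrt(33 + 20) = sqrt(53) ≈ 7.2801)
(25935 + d(c))/((-29*(98 - 1*(-117)))) = (25935 + sqrt(53))/((-29*(98 - 1*(-117)))) = (25935 + sqrt(53))/((-29*(98 + 117))) = (25935 + sqrt(53))/((-29*215)) = (25935 + sqrt(53))/(-6235) = (25935 + sqrt(53))*(-1/6235) = -5187/1247 - sqrt(53)/6235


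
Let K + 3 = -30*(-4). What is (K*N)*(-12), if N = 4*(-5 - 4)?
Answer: 50544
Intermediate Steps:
N = -36 (N = 4*(-9) = -36)
K = 117 (K = -3 - 30*(-4) = -3 + 120 = 117)
(K*N)*(-12) = (117*(-36))*(-12) = -4212*(-12) = 50544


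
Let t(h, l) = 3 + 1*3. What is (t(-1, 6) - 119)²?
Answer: 12769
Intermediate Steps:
t(h, l) = 6 (t(h, l) = 3 + 3 = 6)
(t(-1, 6) - 119)² = (6 - 119)² = (-113)² = 12769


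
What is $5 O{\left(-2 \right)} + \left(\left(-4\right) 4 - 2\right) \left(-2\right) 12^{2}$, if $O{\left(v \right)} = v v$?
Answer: $5204$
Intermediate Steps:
$O{\left(v \right)} = v^{2}$
$5 O{\left(-2 \right)} + \left(\left(-4\right) 4 - 2\right) \left(-2\right) 12^{2} = 5 \left(-2\right)^{2} + \left(\left(-4\right) 4 - 2\right) \left(-2\right) 12^{2} = 5 \cdot 4 + \left(-16 - 2\right) \left(-2\right) 144 = 20 + \left(-18\right) \left(-2\right) 144 = 20 + 36 \cdot 144 = 20 + 5184 = 5204$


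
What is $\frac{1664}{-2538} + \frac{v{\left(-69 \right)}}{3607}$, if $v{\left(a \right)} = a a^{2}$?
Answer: $- \frac{419878945}{4577283} \approx -91.731$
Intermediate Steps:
$v{\left(a \right)} = a^{3}$
$\frac{1664}{-2538} + \frac{v{\left(-69 \right)}}{3607} = \frac{1664}{-2538} + \frac{\left(-69\right)^{3}}{3607} = 1664 \left(- \frac{1}{2538}\right) - \frac{328509}{3607} = - \frac{832}{1269} - \frac{328509}{3607} = - \frac{419878945}{4577283}$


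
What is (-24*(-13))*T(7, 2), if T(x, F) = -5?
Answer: -1560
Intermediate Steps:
(-24*(-13))*T(7, 2) = -24*(-13)*(-5) = 312*(-5) = -1560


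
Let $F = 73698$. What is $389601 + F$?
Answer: $463299$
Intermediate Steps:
$389601 + F = 389601 + 73698 = 463299$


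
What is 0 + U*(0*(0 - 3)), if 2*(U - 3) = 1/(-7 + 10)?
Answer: 0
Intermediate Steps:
U = 19/6 (U = 3 + 1/(2*(-7 + 10)) = 3 + (½)/3 = 3 + (½)*(⅓) = 3 + ⅙ = 19/6 ≈ 3.1667)
0 + U*(0*(0 - 3)) = 0 + 19*(0*(0 - 3))/6 = 0 + 19*(0*(-3))/6 = 0 + (19/6)*0 = 0 + 0 = 0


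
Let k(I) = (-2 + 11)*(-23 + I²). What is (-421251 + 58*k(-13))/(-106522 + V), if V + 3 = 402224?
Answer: -345039/295699 ≈ -1.1669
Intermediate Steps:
V = 402221 (V = -3 + 402224 = 402221)
k(I) = -207 + 9*I² (k(I) = 9*(-23 + I²) = -207 + 9*I²)
(-421251 + 58*k(-13))/(-106522 + V) = (-421251 + 58*(-207 + 9*(-13)²))/(-106522 + 402221) = (-421251 + 58*(-207 + 9*169))/295699 = (-421251 + 58*(-207 + 1521))*(1/295699) = (-421251 + 58*1314)*(1/295699) = (-421251 + 76212)*(1/295699) = -345039*1/295699 = -345039/295699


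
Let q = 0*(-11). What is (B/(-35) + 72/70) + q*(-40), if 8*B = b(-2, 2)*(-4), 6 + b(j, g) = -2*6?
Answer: 27/35 ≈ 0.77143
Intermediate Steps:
b(j, g) = -18 (b(j, g) = -6 - 2*6 = -6 - 12 = -18)
B = 9 (B = (-18*(-4))/8 = (⅛)*72 = 9)
q = 0
(B/(-35) + 72/70) + q*(-40) = (9/(-35) + 72/70) + 0*(-40) = (9*(-1/35) + 72*(1/70)) + 0 = (-9/35 + 36/35) + 0 = 27/35 + 0 = 27/35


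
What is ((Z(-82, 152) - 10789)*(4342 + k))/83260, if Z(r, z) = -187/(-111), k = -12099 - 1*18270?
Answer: 7791130396/2310465 ≈ 3372.1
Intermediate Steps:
k = -30369 (k = -12099 - 18270 = -30369)
Z(r, z) = 187/111 (Z(r, z) = -187*(-1/111) = 187/111)
((Z(-82, 152) - 10789)*(4342 + k))/83260 = ((187/111 - 10789)*(4342 - 30369))/83260 = -1197392/111*(-26027)*(1/83260) = (31164521584/111)*(1/83260) = 7791130396/2310465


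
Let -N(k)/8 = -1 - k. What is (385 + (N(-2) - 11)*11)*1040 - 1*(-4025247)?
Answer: 4208287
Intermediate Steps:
N(k) = 8 + 8*k (N(k) = -8*(-1 - k) = 8 + 8*k)
(385 + (N(-2) - 11)*11)*1040 - 1*(-4025247) = (385 + ((8 + 8*(-2)) - 11)*11)*1040 - 1*(-4025247) = (385 + ((8 - 16) - 11)*11)*1040 + 4025247 = (385 + (-8 - 11)*11)*1040 + 4025247 = (385 - 19*11)*1040 + 4025247 = (385 - 209)*1040 + 4025247 = 176*1040 + 4025247 = 183040 + 4025247 = 4208287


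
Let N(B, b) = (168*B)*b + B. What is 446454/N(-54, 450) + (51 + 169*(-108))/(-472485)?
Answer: -2530334684/35720338485 ≈ -0.070837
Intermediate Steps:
N(B, b) = B + 168*B*b (N(B, b) = 168*B*b + B = B + 168*B*b)
446454/N(-54, 450) + (51 + 169*(-108))/(-472485) = 446454/((-54*(1 + 168*450))) + (51 + 169*(-108))/(-472485) = 446454/((-54*(1 + 75600))) + (51 - 18252)*(-1/472485) = 446454/((-54*75601)) - 18201*(-1/472485) = 446454/(-4082454) + 6067/157495 = 446454*(-1/4082454) + 6067/157495 = -24803/226803 + 6067/157495 = -2530334684/35720338485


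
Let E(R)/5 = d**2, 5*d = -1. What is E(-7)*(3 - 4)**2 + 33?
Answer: 166/5 ≈ 33.200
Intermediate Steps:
d = -1/5 (d = (1/5)*(-1) = -1/5 ≈ -0.20000)
E(R) = 1/5 (E(R) = 5*(-1/5)**2 = 5*(1/25) = 1/5)
E(-7)*(3 - 4)**2 + 33 = (3 - 4)**2/5 + 33 = (1/5)*(-1)**2 + 33 = (1/5)*1 + 33 = 1/5 + 33 = 166/5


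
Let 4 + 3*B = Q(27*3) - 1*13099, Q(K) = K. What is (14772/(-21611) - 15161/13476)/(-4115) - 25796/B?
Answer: 46374735954076933/7802852556936540 ≈ 5.9433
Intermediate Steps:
B = -13022/3 (B = -4/3 + (27*3 - 1*13099)/3 = -4/3 + (81 - 13099)/3 = -4/3 + (1/3)*(-13018) = -4/3 - 13018/3 = -13022/3 ≈ -4340.7)
(14772/(-21611) - 15161/13476)/(-4115) - 25796/B = (14772/(-21611) - 15161/13476)/(-4115) - 25796/(-13022/3) = (14772*(-1/21611) - 15161*1/13476)*(-1/4115) - 25796*(-3/13022) = (-14772/21611 - 15161/13476)*(-1/4115) + 38694/6511 = -526711843/291229836*(-1/4115) + 38694/6511 = 526711843/1198410775140 + 38694/6511 = 46374735954076933/7802852556936540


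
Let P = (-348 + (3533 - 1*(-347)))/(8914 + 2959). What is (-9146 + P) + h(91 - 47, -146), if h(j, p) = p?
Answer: -110320384/11873 ≈ -9291.7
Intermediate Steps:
P = 3532/11873 (P = (-348 + (3533 + 347))/11873 = (-348 + 3880)*(1/11873) = 3532*(1/11873) = 3532/11873 ≈ 0.29748)
(-9146 + P) + h(91 - 47, -146) = (-9146 + 3532/11873) - 146 = -108586926/11873 - 146 = -110320384/11873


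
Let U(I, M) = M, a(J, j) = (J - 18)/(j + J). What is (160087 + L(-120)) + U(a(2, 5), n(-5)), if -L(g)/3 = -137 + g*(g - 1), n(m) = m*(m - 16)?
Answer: 117043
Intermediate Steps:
n(m) = m*(-16 + m)
a(J, j) = (-18 + J)/(J + j)
L(g) = 411 - 3*g*(-1 + g) (L(g) = -3*(-137 + g*(g - 1)) = -3*(-137 + g*(-1 + g)) = 411 - 3*g*(-1 + g))
(160087 + L(-120)) + U(a(2, 5), n(-5)) = (160087 + (411 - 3*(-120)² + 3*(-120))) - 5*(-16 - 5) = (160087 + (411 - 3*14400 - 360)) - 5*(-21) = (160087 + (411 - 43200 - 360)) + 105 = (160087 - 43149) + 105 = 116938 + 105 = 117043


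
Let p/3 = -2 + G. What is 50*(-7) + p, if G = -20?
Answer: -416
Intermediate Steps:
p = -66 (p = 3*(-2 - 20) = 3*(-22) = -66)
50*(-7) + p = 50*(-7) - 66 = -350 - 66 = -416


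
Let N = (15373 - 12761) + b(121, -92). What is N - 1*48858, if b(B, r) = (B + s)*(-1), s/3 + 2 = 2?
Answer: -46367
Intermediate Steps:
s = 0 (s = -6 + 3*2 = -6 + 6 = 0)
b(B, r) = -B (b(B, r) = (B + 0)*(-1) = B*(-1) = -B)
N = 2491 (N = (15373 - 12761) - 1*121 = 2612 - 121 = 2491)
N - 1*48858 = 2491 - 1*48858 = 2491 - 48858 = -46367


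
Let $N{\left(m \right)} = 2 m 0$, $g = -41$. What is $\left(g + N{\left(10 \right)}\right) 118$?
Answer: $-4838$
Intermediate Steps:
$N{\left(m \right)} = 0$
$\left(g + N{\left(10 \right)}\right) 118 = \left(-41 + 0\right) 118 = \left(-41\right) 118 = -4838$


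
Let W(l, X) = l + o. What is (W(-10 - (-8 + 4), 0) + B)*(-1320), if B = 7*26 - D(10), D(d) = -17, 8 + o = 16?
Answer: -265320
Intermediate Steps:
o = 8 (o = -8 + 16 = 8)
W(l, X) = 8 + l (W(l, X) = l + 8 = 8 + l)
B = 199 (B = 7*26 - 1*(-17) = 182 + 17 = 199)
(W(-10 - (-8 + 4), 0) + B)*(-1320) = ((8 + (-10 - (-8 + 4))) + 199)*(-1320) = ((8 + (-10 - 1*(-4))) + 199)*(-1320) = ((8 + (-10 + 4)) + 199)*(-1320) = ((8 - 6) + 199)*(-1320) = (2 + 199)*(-1320) = 201*(-1320) = -265320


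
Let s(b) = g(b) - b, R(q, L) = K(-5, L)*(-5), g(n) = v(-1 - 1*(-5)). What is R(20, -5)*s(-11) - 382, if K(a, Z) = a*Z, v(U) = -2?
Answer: -1507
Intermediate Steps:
g(n) = -2
K(a, Z) = Z*a
R(q, L) = 25*L (R(q, L) = (L*(-5))*(-5) = -5*L*(-5) = 25*L)
s(b) = -2 - b
R(20, -5)*s(-11) - 382 = (25*(-5))*(-2 - 1*(-11)) - 382 = -125*(-2 + 11) - 382 = -125*9 - 382 = -1125 - 382 = -1507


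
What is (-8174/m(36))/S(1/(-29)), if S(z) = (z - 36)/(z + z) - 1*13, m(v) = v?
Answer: -4087/9171 ≈ -0.44564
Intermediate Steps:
S(z) = -13 + (-36 + z)/(2*z) (S(z) = (-36 + z)/((2*z)) - 13 = (-36 + z)*(1/(2*z)) - 13 = (-36 + z)/(2*z) - 13 = -13 + (-36 + z)/(2*z))
(-8174/m(36))/S(1/(-29)) = (-8174/36)/(-25/2 - 18/(1/(-29))) = (-8174*1/36)/(-25/2 - 18/(1*(-1/29))) = -4087/(18*(-25/2 - 18/(-1/29))) = -4087/(18*(-25/2 - 18*(-29))) = -4087/(18*(-25/2 + 522)) = -4087/(18*1019/2) = -4087/18*2/1019 = -4087/9171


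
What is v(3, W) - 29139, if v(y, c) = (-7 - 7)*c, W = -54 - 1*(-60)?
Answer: -29223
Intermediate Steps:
W = 6 (W = -54 + 60 = 6)
v(y, c) = -14*c
v(3, W) - 29139 = -14*6 - 29139 = -84 - 29139 = -29223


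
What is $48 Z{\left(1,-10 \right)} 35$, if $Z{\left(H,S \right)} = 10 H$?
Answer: $16800$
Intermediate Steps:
$48 Z{\left(1,-10 \right)} 35 = 48 \cdot 10 \cdot 1 \cdot 35 = 48 \cdot 10 \cdot 35 = 480 \cdot 35 = 16800$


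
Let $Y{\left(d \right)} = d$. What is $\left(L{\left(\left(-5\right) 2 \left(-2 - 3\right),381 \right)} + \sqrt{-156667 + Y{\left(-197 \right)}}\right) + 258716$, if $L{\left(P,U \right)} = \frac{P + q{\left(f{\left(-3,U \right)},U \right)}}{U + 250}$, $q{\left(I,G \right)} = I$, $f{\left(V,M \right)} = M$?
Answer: $\frac{163250227}{631} + 8 i \sqrt{2451} \approx 2.5872 \cdot 10^{5} + 396.06 i$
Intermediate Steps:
$L{\left(P,U \right)} = \frac{P + U}{250 + U}$ ($L{\left(P,U \right)} = \frac{P + U}{U + 250} = \frac{P + U}{250 + U}$)
$\left(L{\left(\left(-5\right) 2 \left(-2 - 3\right),381 \right)} + \sqrt{-156667 + Y{\left(-197 \right)}}\right) + 258716 = \left(\frac{\left(-5\right) 2 \left(-2 - 3\right) + 381}{250 + 381} + \sqrt{-156667 - 197}\right) + 258716 = \left(\frac{\left(-10\right) \left(-5\right) + 381}{631} + \sqrt{-156864}\right) + 258716 = \left(\frac{50 + 381}{631} + 8 i \sqrt{2451}\right) + 258716 = \left(\frac{1}{631} \cdot 431 + 8 i \sqrt{2451}\right) + 258716 = \left(\frac{431}{631} + 8 i \sqrt{2451}\right) + 258716 = \frac{163250227}{631} + 8 i \sqrt{2451}$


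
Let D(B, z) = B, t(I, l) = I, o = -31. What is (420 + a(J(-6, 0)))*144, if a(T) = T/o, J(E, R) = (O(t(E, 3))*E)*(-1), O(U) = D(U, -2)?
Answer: 1880064/31 ≈ 60647.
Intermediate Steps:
O(U) = U
J(E, R) = -E² (J(E, R) = (E*E)*(-1) = E²*(-1) = -E²)
a(T) = -T/31 (a(T) = T/(-31) = T*(-1/31) = -T/31)
(420 + a(J(-6, 0)))*144 = (420 - (-1)*(-6)²/31)*144 = (420 - (-1)*36/31)*144 = (420 - 1/31*(-36))*144 = (420 + 36/31)*144 = (13056/31)*144 = 1880064/31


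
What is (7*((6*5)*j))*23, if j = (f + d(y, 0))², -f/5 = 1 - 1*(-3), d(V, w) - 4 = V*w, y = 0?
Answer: 1236480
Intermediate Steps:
d(V, w) = 4 + V*w
f = -20 (f = -5*(1 - 1*(-3)) = -5*(1 + 3) = -5*4 = -20)
j = 256 (j = (-20 + (4 + 0*0))² = (-20 + (4 + 0))² = (-20 + 4)² = (-16)² = 256)
(7*((6*5)*j))*23 = (7*((6*5)*256))*23 = (7*(30*256))*23 = (7*7680)*23 = 53760*23 = 1236480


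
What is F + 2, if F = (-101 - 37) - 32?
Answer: -168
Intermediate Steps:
F = -170 (F = -138 - 32 = -170)
F + 2 = -170 + 2 = -168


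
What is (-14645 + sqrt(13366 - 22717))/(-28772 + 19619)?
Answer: 14645/9153 - I*sqrt(1039)/3051 ≈ 1.6 - 0.010565*I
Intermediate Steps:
(-14645 + sqrt(13366 - 22717))/(-28772 + 19619) = (-14645 + sqrt(-9351))/(-9153) = (-14645 + 3*I*sqrt(1039))*(-1/9153) = 14645/9153 - I*sqrt(1039)/3051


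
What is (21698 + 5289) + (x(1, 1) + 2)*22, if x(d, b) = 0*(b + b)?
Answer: 27031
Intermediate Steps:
x(d, b) = 0 (x(d, b) = 0*(2*b) = 0)
(21698 + 5289) + (x(1, 1) + 2)*22 = (21698 + 5289) + (0 + 2)*22 = 26987 + 2*22 = 26987 + 44 = 27031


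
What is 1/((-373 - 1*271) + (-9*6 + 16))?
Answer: -1/682 ≈ -0.0014663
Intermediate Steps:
1/((-373 - 1*271) + (-9*6 + 16)) = 1/((-373 - 271) + (-54 + 16)) = 1/(-644 - 38) = 1/(-682) = -1/682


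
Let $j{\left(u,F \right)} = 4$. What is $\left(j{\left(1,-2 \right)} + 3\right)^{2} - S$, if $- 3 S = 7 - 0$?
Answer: $\frac{154}{3} \approx 51.333$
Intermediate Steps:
$S = - \frac{7}{3}$ ($S = - \frac{7 - 0}{3} = - \frac{7 + 0}{3} = \left(- \frac{1}{3}\right) 7 = - \frac{7}{3} \approx -2.3333$)
$\left(j{\left(1,-2 \right)} + 3\right)^{2} - S = \left(4 + 3\right)^{2} - - \frac{7}{3} = 7^{2} + \frac{7}{3} = 49 + \frac{7}{3} = \frac{154}{3}$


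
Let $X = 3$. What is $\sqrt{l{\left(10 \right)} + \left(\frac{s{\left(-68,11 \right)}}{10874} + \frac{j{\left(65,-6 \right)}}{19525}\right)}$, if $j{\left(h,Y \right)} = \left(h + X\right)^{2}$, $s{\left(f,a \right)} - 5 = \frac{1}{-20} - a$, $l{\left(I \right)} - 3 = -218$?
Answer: $\frac{i \sqrt{1548965221794584594}}{84925940} \approx 14.655 i$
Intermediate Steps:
$l{\left(I \right)} = -215$ ($l{\left(I \right)} = 3 - 218 = -215$)
$s{\left(f,a \right)} = \frac{99}{20} - a$ ($s{\left(f,a \right)} = 5 - \left(\frac{1}{20} + a\right) = \frac{99}{20} - a$)
$j{\left(h,Y \right)} = \left(3 + h\right)^{2}$ ($j{\left(h,Y \right)} = \left(h + 3\right)^{2} = \left(3 + h\right)^{2}$)
$\sqrt{l{\left(10 \right)} + \left(\frac{s{\left(-68,11 \right)}}{10874} + \frac{j{\left(65,-6 \right)}}{19525}\right)} = \sqrt{-215 + \left(\frac{\frac{99}{20} - 11}{10874} + \frac{\left(3 + 65\right)^{2}}{19525}\right)} = \sqrt{-215 + \left(\left(\frac{99}{20} - 11\right) \frac{1}{10874} + 68^{2} \cdot \frac{1}{19525}\right)} = \sqrt{-215 + \left(\left(- \frac{121}{20}\right) \frac{1}{10874} + 4624 \cdot \frac{1}{19525}\right)} = \sqrt{-215 + \left(- \frac{121}{217480} + \frac{4624}{19525}\right)} = \sqrt{-215 + \frac{200652999}{849259400}} = \sqrt{- \frac{182390118001}{849259400}} = \frac{i \sqrt{1548965221794584594}}{84925940}$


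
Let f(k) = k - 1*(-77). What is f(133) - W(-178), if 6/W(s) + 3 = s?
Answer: 38016/181 ≈ 210.03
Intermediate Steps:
f(k) = 77 + k (f(k) = k + 77 = 77 + k)
W(s) = 6/(-3 + s)
f(133) - W(-178) = (77 + 133) - 6/(-3 - 178) = 210 - 6/(-181) = 210 - 6*(-1)/181 = 210 - 1*(-6/181) = 210 + 6/181 = 38016/181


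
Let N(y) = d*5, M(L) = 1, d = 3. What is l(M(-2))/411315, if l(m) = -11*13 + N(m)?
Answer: -128/411315 ≈ -0.00031120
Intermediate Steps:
N(y) = 15 (N(y) = 3*5 = 15)
l(m) = -128 (l(m) = -11*13 + 15 = -143 + 15 = -128)
l(M(-2))/411315 = -128/411315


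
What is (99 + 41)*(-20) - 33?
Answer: -2833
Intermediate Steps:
(99 + 41)*(-20) - 33 = 140*(-20) - 33 = -2800 - 33 = -2833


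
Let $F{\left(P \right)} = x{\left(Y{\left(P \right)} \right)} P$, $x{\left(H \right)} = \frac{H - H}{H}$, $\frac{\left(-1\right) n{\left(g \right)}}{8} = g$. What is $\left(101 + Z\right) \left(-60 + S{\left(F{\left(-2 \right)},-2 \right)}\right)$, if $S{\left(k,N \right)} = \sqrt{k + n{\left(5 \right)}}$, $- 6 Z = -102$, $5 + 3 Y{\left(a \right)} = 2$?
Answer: $-7080 + 236 i \sqrt{10} \approx -7080.0 + 746.3 i$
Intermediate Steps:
$Y{\left(a \right)} = -1$ ($Y{\left(a \right)} = - \frac{5}{3} + \frac{1}{3} \cdot 2 = - \frac{5}{3} + \frac{2}{3} = -1$)
$n{\left(g \right)} = - 8 g$
$Z = 17$ ($Z = \left(- \frac{1}{6}\right) \left(-102\right) = 17$)
$x{\left(H \right)} = 0$ ($x{\left(H \right)} = \frac{0}{H} = 0$)
$F{\left(P \right)} = 0$ ($F{\left(P \right)} = 0 P = 0$)
$S{\left(k,N \right)} = \sqrt{-40 + k}$ ($S{\left(k,N \right)} = \sqrt{k - 40} = \sqrt{-40 + k}$)
$\left(101 + Z\right) \left(-60 + S{\left(F{\left(-2 \right)},-2 \right)}\right) = \left(101 + 17\right) \left(-60 + \sqrt{-40 + 0}\right) = 118 \left(-60 + \sqrt{-40}\right) = 118 \left(-60 + 2 i \sqrt{10}\right) = -7080 + 236 i \sqrt{10}$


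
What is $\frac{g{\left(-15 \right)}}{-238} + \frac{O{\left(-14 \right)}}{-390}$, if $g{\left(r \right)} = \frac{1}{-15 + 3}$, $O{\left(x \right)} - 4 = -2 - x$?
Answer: $- \frac{2517}{61880} \approx -0.040676$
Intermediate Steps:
$O{\left(x \right)} = 2 - x$ ($O{\left(x \right)} = 4 - \left(2 + x\right) = 2 - x$)
$g{\left(r \right)} = - \frac{1}{12}$ ($g{\left(r \right)} = \frac{1}{-12} = - \frac{1}{12}$)
$\frac{g{\left(-15 \right)}}{-238} + \frac{O{\left(-14 \right)}}{-390} = - \frac{1}{12 \left(-238\right)} + \frac{2 - -14}{-390} = \left(- \frac{1}{12}\right) \left(- \frac{1}{238}\right) + \left(2 + 14\right) \left(- \frac{1}{390}\right) = \frac{1}{2856} + 16 \left(- \frac{1}{390}\right) = \frac{1}{2856} - \frac{8}{195} = - \frac{2517}{61880}$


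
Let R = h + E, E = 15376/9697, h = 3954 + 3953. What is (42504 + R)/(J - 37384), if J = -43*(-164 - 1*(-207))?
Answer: -488850843/380442401 ≈ -1.2850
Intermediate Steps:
h = 7907
J = -1849 (J = -43*(-164 + 207) = -43*43 = -1849)
E = 15376/9697 (E = 15376*(1/9697) = 15376/9697 ≈ 1.5856)
R = 76689555/9697 (R = 7907 + 15376/9697 = 76689555/9697 ≈ 7908.6)
(42504 + R)/(J - 37384) = (42504 + 76689555/9697)/(-1849 - 37384) = (488850843/9697)/(-39233) = (488850843/9697)*(-1/39233) = -488850843/380442401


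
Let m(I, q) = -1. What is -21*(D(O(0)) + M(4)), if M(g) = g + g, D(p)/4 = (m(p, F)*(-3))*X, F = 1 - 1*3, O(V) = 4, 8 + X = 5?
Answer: 588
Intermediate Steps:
X = -3 (X = -8 + 5 = -3)
F = -2 (F = 1 - 3 = -2)
D(p) = -36 (D(p) = 4*(-1*(-3)*(-3)) = 4*(3*(-3)) = 4*(-9) = -36)
M(g) = 2*g
-21*(D(O(0)) + M(4)) = -21*(-36 + 2*4) = -21*(-36 + 8) = -21*(-28) = 588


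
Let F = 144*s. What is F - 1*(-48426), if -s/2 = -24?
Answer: 55338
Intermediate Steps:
s = 48 (s = -2*(-24) = 48)
F = 6912 (F = 144*48 = 6912)
F - 1*(-48426) = 6912 - 1*(-48426) = 6912 + 48426 = 55338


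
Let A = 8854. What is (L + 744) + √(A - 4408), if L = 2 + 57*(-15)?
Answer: -109 + 3*√494 ≈ -42.322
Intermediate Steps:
L = -853 (L = 2 - 855 = -853)
(L + 744) + √(A - 4408) = (-853 + 744) + √(8854 - 4408) = -109 + √4446 = -109 + 3*√494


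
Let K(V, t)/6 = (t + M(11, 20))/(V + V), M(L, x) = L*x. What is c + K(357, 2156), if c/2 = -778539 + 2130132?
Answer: 321681510/119 ≈ 2.7032e+6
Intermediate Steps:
c = 2703186 (c = 2*(-778539 + 2130132) = 2*1351593 = 2703186)
K(V, t) = 3*(220 + t)/V (K(V, t) = 6*((t + 11*20)/(V + V)) = 6*((t + 220)/((2*V))) = 6*((220 + t)*(1/(2*V))) = 6*((220 + t)/(2*V)) = 3*(220 + t)/V)
c + K(357, 2156) = 2703186 + 3*(220 + 2156)/357 = 2703186 + 3*(1/357)*2376 = 2703186 + 2376/119 = 321681510/119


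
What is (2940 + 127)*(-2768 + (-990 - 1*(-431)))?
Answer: -10203909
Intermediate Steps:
(2940 + 127)*(-2768 + (-990 - 1*(-431))) = 3067*(-2768 + (-990 + 431)) = 3067*(-2768 - 559) = 3067*(-3327) = -10203909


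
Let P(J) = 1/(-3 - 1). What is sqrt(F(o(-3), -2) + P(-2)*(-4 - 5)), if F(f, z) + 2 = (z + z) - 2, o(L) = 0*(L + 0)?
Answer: I*sqrt(23)/2 ≈ 2.3979*I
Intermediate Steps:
o(L) = 0 (o(L) = 0*L = 0)
F(f, z) = -4 + 2*z (F(f, z) = -2 + ((z + z) - 2) = -2 + (2*z - 2) = -2 + (-2 + 2*z) = -4 + 2*z)
P(J) = -1/4 (P(J) = 1/(-4) = -1/4)
sqrt(F(o(-3), -2) + P(-2)*(-4 - 5)) = sqrt((-4 + 2*(-2)) - (-4 - 5)/4) = sqrt((-4 - 4) - 1/4*(-9)) = sqrt(-8 + 9/4) = sqrt(-23/4) = I*sqrt(23)/2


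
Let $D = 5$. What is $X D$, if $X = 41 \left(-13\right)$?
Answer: $-2665$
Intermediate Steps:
$X = -533$
$X D = \left(-533\right) 5 = -2665$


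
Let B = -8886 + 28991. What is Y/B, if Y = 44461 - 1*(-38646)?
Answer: 83107/20105 ≈ 4.1337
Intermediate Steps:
Y = 83107 (Y = 44461 + 38646 = 83107)
B = 20105
Y/B = 83107/20105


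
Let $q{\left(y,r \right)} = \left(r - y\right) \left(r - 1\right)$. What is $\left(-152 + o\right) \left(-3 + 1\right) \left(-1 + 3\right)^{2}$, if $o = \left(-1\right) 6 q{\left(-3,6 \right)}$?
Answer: $3376$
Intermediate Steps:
$q{\left(y,r \right)} = \left(-1 + r\right) \left(r - y\right)$ ($q{\left(y,r \right)} = \left(r - y\right) \left(-1 + r\right) = \left(-1 + r\right) \left(r - y\right)$)
$o = -270$ ($o = \left(-1\right) 6 \left(-3 + 6^{2} - 6 - 6 \left(-3\right)\right) = - 6 \left(-3 + 36 - 6 + 18\right) = \left(-6\right) 45 = -270$)
$\left(-152 + o\right) \left(-3 + 1\right) \left(-1 + 3\right)^{2} = \left(-152 - 270\right) \left(-3 + 1\right) \left(-1 + 3\right)^{2} = - 422 \left(- 2 \cdot 2^{2}\right) = - 422 \left(\left(-2\right) 4\right) = \left(-422\right) \left(-8\right) = 3376$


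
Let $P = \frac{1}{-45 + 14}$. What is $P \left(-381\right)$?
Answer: $\frac{381}{31} \approx 12.29$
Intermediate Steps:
$P = - \frac{1}{31}$ ($P = \frac{1}{-31} = - \frac{1}{31} \approx -0.032258$)
$P \left(-381\right) = \left(- \frac{1}{31}\right) \left(-381\right) = \frac{381}{31}$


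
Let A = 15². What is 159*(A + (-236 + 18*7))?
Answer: 18285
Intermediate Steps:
A = 225
159*(A + (-236 + 18*7)) = 159*(225 + (-236 + 18*7)) = 159*(225 + (-236 + 126)) = 159*(225 - 110) = 159*115 = 18285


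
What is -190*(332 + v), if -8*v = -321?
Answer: -282815/4 ≈ -70704.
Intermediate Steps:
v = 321/8 (v = -⅛*(-321) = 321/8 ≈ 40.125)
-190*(332 + v) = -190*(332 + 321/8) = -190*2977/8 = -282815/4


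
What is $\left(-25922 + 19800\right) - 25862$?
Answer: $-31984$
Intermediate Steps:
$\left(-25922 + 19800\right) - 25862 = -6122 - 25862 = -31984$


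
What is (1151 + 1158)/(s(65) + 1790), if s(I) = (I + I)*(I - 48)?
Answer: 2309/4000 ≈ 0.57725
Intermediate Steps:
s(I) = 2*I*(-48 + I) (s(I) = (2*I)*(-48 + I) = 2*I*(-48 + I))
(1151 + 1158)/(s(65) + 1790) = (1151 + 1158)/(2*65*(-48 + 65) + 1790) = 2309/(2*65*17 + 1790) = 2309/(2210 + 1790) = 2309/4000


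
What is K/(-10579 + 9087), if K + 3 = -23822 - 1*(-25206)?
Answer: -1381/1492 ≈ -0.92560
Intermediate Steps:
K = 1381 (K = -3 + (-23822 - 1*(-25206)) = -3 + (-23822 + 25206) = -3 + 1384 = 1381)
K/(-10579 + 9087) = 1381/(-10579 + 9087) = 1381/(-1492) = 1381*(-1/1492) = -1381/1492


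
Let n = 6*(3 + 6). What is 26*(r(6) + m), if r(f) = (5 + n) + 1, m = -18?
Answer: 1092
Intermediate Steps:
n = 54 (n = 6*9 = 54)
r(f) = 60 (r(f) = (5 + 54) + 1 = 59 + 1 = 60)
26*(r(6) + m) = 26*(60 - 18) = 26*42 = 1092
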